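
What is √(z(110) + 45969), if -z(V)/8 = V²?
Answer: I*√50831 ≈ 225.46*I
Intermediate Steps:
z(V) = -8*V²
√(z(110) + 45969) = √(-8*110² + 45969) = √(-8*12100 + 45969) = √(-96800 + 45969) = √(-50831) = I*√50831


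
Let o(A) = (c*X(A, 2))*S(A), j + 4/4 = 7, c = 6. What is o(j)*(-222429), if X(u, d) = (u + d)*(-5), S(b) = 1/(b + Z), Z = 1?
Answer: 53382960/7 ≈ 7.6261e+6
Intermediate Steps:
j = 6 (j = -1 + 7 = 6)
S(b) = 1/(1 + b) (S(b) = 1/(b + 1) = 1/(1 + b))
X(u, d) = -5*d - 5*u (X(u, d) = (d + u)*(-5) = -5*d - 5*u)
o(A) = (-60 - 30*A)/(1 + A) (o(A) = (6*(-5*2 - 5*A))/(1 + A) = (6*(-10 - 5*A))/(1 + A) = (-60 - 30*A)/(1 + A))
o(j)*(-222429) = (30*(-2 - 1*6)/(1 + 6))*(-222429) = (30*(-2 - 6)/7)*(-222429) = (30*(⅐)*(-8))*(-222429) = -240/7*(-222429) = 53382960/7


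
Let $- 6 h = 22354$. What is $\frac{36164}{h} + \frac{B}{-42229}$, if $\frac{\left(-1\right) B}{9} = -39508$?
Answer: $- \frac{8555736912}{471993533} \approx -18.127$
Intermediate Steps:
$B = 355572$ ($B = \left(-9\right) \left(-39508\right) = 355572$)
$h = - \frac{11177}{3}$ ($h = \left(- \frac{1}{6}\right) 22354 = - \frac{11177}{3} \approx -3725.7$)
$\frac{36164}{h} + \frac{B}{-42229} = \frac{36164}{- \frac{11177}{3}} + \frac{355572}{-42229} = 36164 \left(- \frac{3}{11177}\right) + 355572 \left(- \frac{1}{42229}\right) = - \frac{108492}{11177} - \frac{355572}{42229} = - \frac{8555736912}{471993533}$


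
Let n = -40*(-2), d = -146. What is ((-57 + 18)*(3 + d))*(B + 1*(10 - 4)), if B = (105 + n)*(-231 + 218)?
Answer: -13379223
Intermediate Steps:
n = 80
B = -2405 (B = (105 + 80)*(-231 + 218) = 185*(-13) = -2405)
((-57 + 18)*(3 + d))*(B + 1*(10 - 4)) = ((-57 + 18)*(3 - 146))*(-2405 + 1*(10 - 4)) = (-39*(-143))*(-2405 + 1*6) = 5577*(-2405 + 6) = 5577*(-2399) = -13379223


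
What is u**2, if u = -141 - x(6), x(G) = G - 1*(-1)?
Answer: 21904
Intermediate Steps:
x(G) = 1 + G (x(G) = G + 1 = 1 + G)
u = -148 (u = -141 - (1 + 6) = -141 - 1*7 = -141 - 7 = -148)
u**2 = (-148)**2 = 21904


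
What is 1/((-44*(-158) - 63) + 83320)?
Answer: 1/90209 ≈ 1.1085e-5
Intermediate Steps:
1/((-44*(-158) - 63) + 83320) = 1/((6952 - 63) + 83320) = 1/(6889 + 83320) = 1/90209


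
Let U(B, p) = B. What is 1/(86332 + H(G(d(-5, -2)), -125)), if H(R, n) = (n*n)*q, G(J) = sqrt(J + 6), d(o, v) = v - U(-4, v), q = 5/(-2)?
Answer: 2/94539 ≈ 2.1155e-5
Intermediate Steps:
q = -5/2 (q = 5*(-1/2) = -5/2 ≈ -2.5000)
d(o, v) = 4 + v (d(o, v) = v - 1*(-4) = v + 4 = 4 + v)
G(J) = sqrt(6 + J)
H(R, n) = -5*n**2/2 (H(R, n) = (n*n)*(-5/2) = n**2*(-5/2) = -5*n**2/2)
1/(86332 + H(G(d(-5, -2)), -125)) = 1/(86332 - 5/2*(-125)**2) = 1/(86332 - 5/2*15625) = 1/(86332 - 78125/2) = 1/(94539/2) = 2/94539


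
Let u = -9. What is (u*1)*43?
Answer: -387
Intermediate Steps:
(u*1)*43 = -9*1*43 = -9*43 = -387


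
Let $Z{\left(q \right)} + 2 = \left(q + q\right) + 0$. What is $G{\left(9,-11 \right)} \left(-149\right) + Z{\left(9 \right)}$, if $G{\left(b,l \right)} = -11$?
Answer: $1655$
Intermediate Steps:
$Z{\left(q \right)} = -2 + 2 q$ ($Z{\left(q \right)} = -2 + \left(\left(q + q\right) + 0\right) = -2 + \left(2 q + 0\right) = -2 + 2 q$)
$G{\left(9,-11 \right)} \left(-149\right) + Z{\left(9 \right)} = \left(-11\right) \left(-149\right) + \left(-2 + 2 \cdot 9\right) = 1639 + \left(-2 + 18\right) = 1639 + 16 = 1655$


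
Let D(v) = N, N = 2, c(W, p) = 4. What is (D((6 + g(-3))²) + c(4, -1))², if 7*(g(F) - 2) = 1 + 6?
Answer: 36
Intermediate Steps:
g(F) = 3 (g(F) = 2 + (1 + 6)/7 = 2 + (⅐)*7 = 2 + 1 = 3)
D(v) = 2
(D((6 + g(-3))²) + c(4, -1))² = (2 + 4)² = 6² = 36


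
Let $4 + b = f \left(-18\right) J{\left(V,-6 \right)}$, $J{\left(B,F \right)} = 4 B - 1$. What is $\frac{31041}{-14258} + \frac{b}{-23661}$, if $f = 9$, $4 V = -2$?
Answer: $- \frac{741333457}{337358538} \approx -2.1975$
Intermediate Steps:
$V = - \frac{1}{2}$ ($V = \frac{1}{4} \left(-2\right) = - \frac{1}{2} \approx -0.5$)
$J{\left(B,F \right)} = -1 + 4 B$
$b = 482$ ($b = -4 + 9 \left(-18\right) \left(-1 + 4 \left(- \frac{1}{2}\right)\right) = -4 - 162 \left(-1 - 2\right) = -4 - -486 = -4 + 486 = 482$)
$\frac{31041}{-14258} + \frac{b}{-23661} = \frac{31041}{-14258} + \frac{482}{-23661} = 31041 \left(- \frac{1}{14258}\right) + 482 \left(- \frac{1}{23661}\right) = - \frac{31041}{14258} - \frac{482}{23661} = - \frac{741333457}{337358538}$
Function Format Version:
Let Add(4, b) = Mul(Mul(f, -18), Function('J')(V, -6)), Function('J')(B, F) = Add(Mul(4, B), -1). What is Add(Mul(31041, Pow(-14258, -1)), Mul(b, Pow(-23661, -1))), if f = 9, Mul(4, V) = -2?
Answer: Rational(-741333457, 337358538) ≈ -2.1975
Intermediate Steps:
V = Rational(-1, 2) (V = Mul(Rational(1, 4), -2) = Rational(-1, 2) ≈ -0.50000)
Function('J')(B, F) = Add(-1, Mul(4, B))
b = 482 (b = Add(-4, Mul(Mul(9, -18), Add(-1, Mul(4, Rational(-1, 2))))) = Add(-4, Mul(-162, Add(-1, -2))) = Add(-4, Mul(-162, -3)) = Add(-4, 486) = 482)
Add(Mul(31041, Pow(-14258, -1)), Mul(b, Pow(-23661, -1))) = Add(Mul(31041, Pow(-14258, -1)), Mul(482, Pow(-23661, -1))) = Add(Mul(31041, Rational(-1, 14258)), Mul(482, Rational(-1, 23661))) = Add(Rational(-31041, 14258), Rational(-482, 23661)) = Rational(-741333457, 337358538)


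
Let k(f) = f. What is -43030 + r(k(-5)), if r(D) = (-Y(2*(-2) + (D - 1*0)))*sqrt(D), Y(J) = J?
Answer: -43030 + 9*I*sqrt(5) ≈ -43030.0 + 20.125*I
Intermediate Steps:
r(D) = sqrt(D)*(4 - D) (r(D) = (-(2*(-2) + (D - 1*0)))*sqrt(D) = (-(-4 + (D + 0)))*sqrt(D) = (-(-4 + D))*sqrt(D) = (4 - D)*sqrt(D) = sqrt(D)*(4 - D))
-43030 + r(k(-5)) = -43030 + sqrt(-5)*(4 - 1*(-5)) = -43030 + (I*sqrt(5))*(4 + 5) = -43030 + (I*sqrt(5))*9 = -43030 + 9*I*sqrt(5)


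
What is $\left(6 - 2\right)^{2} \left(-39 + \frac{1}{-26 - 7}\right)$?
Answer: $- \frac{20608}{33} \approx -624.48$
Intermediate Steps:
$\left(6 - 2\right)^{2} \left(-39 + \frac{1}{-26 - 7}\right) = 4^{2} \left(-39 + \frac{1}{-33}\right) = 16 \left(-39 - \frac{1}{33}\right) = 16 \left(- \frac{1288}{33}\right) = - \frac{20608}{33}$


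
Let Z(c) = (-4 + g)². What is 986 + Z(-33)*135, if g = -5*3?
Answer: 49721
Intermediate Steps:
g = -15
Z(c) = 361 (Z(c) = (-4 - 15)² = (-19)² = 361)
986 + Z(-33)*135 = 986 + 361*135 = 986 + 48735 = 49721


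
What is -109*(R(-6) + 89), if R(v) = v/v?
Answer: -9810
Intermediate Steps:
R(v) = 1
-109*(R(-6) + 89) = -109*(1 + 89) = -109*90 = -9810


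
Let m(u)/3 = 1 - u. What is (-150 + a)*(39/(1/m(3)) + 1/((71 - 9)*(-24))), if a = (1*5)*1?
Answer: 50487985/1488 ≈ 33930.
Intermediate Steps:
a = 5 (a = 5*1 = 5)
m(u) = 3 - 3*u (m(u) = 3*(1 - u) = 3 - 3*u)
(-150 + a)*(39/(1/m(3)) + 1/((71 - 9)*(-24))) = (-150 + 5)*(39/(1/(3 - 3*3)) + 1/((71 - 9)*(-24))) = -145*(39/(1/(3 - 9)) - 1/24/62) = -145*(39/(1/(-6)) + (1/62)*(-1/24)) = -145*(39/(-⅙) - 1/1488) = -145*(39*(-6) - 1/1488) = -145*(-234 - 1/1488) = -145*(-348193/1488) = 50487985/1488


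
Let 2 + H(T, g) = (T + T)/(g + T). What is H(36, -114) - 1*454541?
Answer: -5909071/13 ≈ -4.5454e+5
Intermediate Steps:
H(T, g) = -2 + 2*T/(T + g) (H(T, g) = -2 + (T + T)/(g + T) = -2 + (2*T)/(T + g) = -2 + 2*T/(T + g))
H(36, -114) - 1*454541 = -2*(-114)/(36 - 114) - 1*454541 = -2*(-114)/(-78) - 454541 = -2*(-114)*(-1/78) - 454541 = -38/13 - 454541 = -5909071/13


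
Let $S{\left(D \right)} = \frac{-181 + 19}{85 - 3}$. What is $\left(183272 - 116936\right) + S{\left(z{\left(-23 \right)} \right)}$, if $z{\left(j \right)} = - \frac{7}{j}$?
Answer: $\frac{2719695}{41} \approx 66334.0$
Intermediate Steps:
$S{\left(D \right)} = - \frac{81}{41}$ ($S{\left(D \right)} = - \frac{162}{85 - 3} = - \frac{162}{82} = \left(-162\right) \frac{1}{82} = - \frac{81}{41}$)
$\left(183272 - 116936\right) + S{\left(z{\left(-23 \right)} \right)} = \left(183272 - 116936\right) - \frac{81}{41} = 66336 - \frac{81}{41} = \frac{2719695}{41}$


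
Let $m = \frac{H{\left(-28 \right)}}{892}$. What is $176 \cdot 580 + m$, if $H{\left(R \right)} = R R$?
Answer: $\frac{22764036}{223} \approx 1.0208 \cdot 10^{5}$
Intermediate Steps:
$H{\left(R \right)} = R^{2}$
$m = \frac{196}{223}$ ($m = \frac{\left(-28\right)^{2}}{892} = 784 \cdot \frac{1}{892} = \frac{196}{223} \approx 0.87892$)
$176 \cdot 580 + m = 176 \cdot 580 + \frac{196}{223} = 102080 + \frac{196}{223} = \frac{22764036}{223}$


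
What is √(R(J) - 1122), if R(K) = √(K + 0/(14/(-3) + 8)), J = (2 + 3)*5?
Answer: I*√1117 ≈ 33.422*I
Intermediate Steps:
J = 25 (J = 5*5 = 25)
R(K) = √K (R(K) = √(K + 0/(14*(-⅓) + 8)) = √(K + 0/(-14/3 + 8)) = √(K + 0/(10/3)) = √(K + (3/10)*0) = √(K + 0) = √K)
√(R(J) - 1122) = √(√25 - 1122) = √(5 - 1122) = √(-1117) = I*√1117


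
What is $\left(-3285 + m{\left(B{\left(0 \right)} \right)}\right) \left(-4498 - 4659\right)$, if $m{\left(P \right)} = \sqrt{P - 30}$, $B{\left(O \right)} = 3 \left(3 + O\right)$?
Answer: $30080745 - 9157 i \sqrt{21} \approx 3.0081 \cdot 10^{7} - 41963.0 i$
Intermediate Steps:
$B{\left(O \right)} = 9 + 3 O$
$m{\left(P \right)} = \sqrt{-30 + P}$
$\left(-3285 + m{\left(B{\left(0 \right)} \right)}\right) \left(-4498 - 4659\right) = \left(-3285 + \sqrt{-30 + \left(9 + 3 \cdot 0\right)}\right) \left(-4498 - 4659\right) = \left(-3285 + \sqrt{-30 + \left(9 + 0\right)}\right) \left(-9157\right) = \left(-3285 + \sqrt{-30 + 9}\right) \left(-9157\right) = \left(-3285 + \sqrt{-21}\right) \left(-9157\right) = \left(-3285 + i \sqrt{21}\right) \left(-9157\right) = 30080745 - 9157 i \sqrt{21}$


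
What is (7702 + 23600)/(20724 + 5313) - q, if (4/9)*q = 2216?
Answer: -14421020/2893 ≈ -4984.8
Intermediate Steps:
q = 4986 (q = (9/4)*2216 = 4986)
(7702 + 23600)/(20724 + 5313) - q = (7702 + 23600)/(20724 + 5313) - 1*4986 = 31302/26037 - 4986 = 31302*(1/26037) - 4986 = 3478/2893 - 4986 = -14421020/2893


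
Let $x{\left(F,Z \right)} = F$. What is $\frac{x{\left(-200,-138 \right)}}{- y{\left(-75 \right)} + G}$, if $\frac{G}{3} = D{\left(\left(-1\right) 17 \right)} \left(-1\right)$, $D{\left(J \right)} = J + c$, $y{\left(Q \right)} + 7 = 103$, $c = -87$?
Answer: $- \frac{25}{27} \approx -0.92593$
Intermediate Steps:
$y{\left(Q \right)} = 96$ ($y{\left(Q \right)} = -7 + 103 = 96$)
$D{\left(J \right)} = -87 + J$ ($D{\left(J \right)} = J - 87 = -87 + J$)
$G = 312$ ($G = 3 \left(-87 - 17\right) \left(-1\right) = 3 \left(\left(-104\right) \left(-1\right)\right) = 3 \cdot 104 = 312$)
$\frac{x{\left(-200,-138 \right)}}{- y{\left(-75 \right)} + G} = - \frac{200}{\left(-1\right) 96 + 312} = - \frac{200}{-96 + 312} = - \frac{200}{216} = \left(-200\right) \frac{1}{216} = - \frac{25}{27}$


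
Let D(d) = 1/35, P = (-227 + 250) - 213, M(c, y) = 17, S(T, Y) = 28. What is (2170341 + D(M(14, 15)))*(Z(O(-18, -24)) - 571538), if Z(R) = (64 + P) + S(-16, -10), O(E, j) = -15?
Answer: -43422577247296/35 ≈ -1.2406e+12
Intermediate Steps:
P = -190 (P = 23 - 213 = -190)
D(d) = 1/35
Z(R) = -98 (Z(R) = (64 - 190) + 28 = -126 + 28 = -98)
(2170341 + D(M(14, 15)))*(Z(O(-18, -24)) - 571538) = (2170341 + 1/35)*(-98 - 571538) = (75961936/35)*(-571636) = -43422577247296/35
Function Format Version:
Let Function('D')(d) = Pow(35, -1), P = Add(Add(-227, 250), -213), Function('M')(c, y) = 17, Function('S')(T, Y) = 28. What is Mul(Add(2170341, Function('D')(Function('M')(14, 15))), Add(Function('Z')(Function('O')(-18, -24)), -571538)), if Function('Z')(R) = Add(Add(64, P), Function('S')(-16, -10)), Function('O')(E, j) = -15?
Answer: Rational(-43422577247296, 35) ≈ -1.2406e+12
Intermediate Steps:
P = -190 (P = Add(23, -213) = -190)
Function('D')(d) = Rational(1, 35)
Function('Z')(R) = -98 (Function('Z')(R) = Add(Add(64, -190), 28) = Add(-126, 28) = -98)
Mul(Add(2170341, Function('D')(Function('M')(14, 15))), Add(Function('Z')(Function('O')(-18, -24)), -571538)) = Mul(Add(2170341, Rational(1, 35)), Add(-98, -571538)) = Mul(Rational(75961936, 35), -571636) = Rational(-43422577247296, 35)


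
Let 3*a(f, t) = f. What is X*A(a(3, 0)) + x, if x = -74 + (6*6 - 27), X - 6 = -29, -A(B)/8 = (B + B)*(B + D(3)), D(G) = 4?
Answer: 1775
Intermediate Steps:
a(f, t) = f/3
A(B) = -16*B*(4 + B) (A(B) = -8*(B + B)*(B + 4) = -8*2*B*(4 + B) = -16*B*(4 + B))
X = -23 (X = 6 - 29 = -23)
x = -65 (x = -74 + (36 - 27) = -74 + 9 = -65)
X*A(a(3, 0)) + x = -(-368)*(⅓)*3*(4 + (⅓)*3) - 65 = -(-368)*(4 + 1) - 65 = -(-368)*5 - 65 = -23*(-80) - 65 = 1840 - 65 = 1775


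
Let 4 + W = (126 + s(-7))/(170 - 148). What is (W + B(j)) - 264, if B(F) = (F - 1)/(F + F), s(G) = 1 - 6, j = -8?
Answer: -4191/16 ≈ -261.94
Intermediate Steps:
s(G) = -5
B(F) = (-1 + F)/(2*F) (B(F) = (-1 + F)/((2*F)) = (-1 + F)*(1/(2*F)) = (-1 + F)/(2*F))
W = 3/2 (W = -4 + (126 - 5)/(170 - 148) = -4 + 121/22 = -4 + 121*(1/22) = -4 + 11/2 = 3/2 ≈ 1.5000)
(W + B(j)) - 264 = (3/2 + (1/2)*(-1 - 8)/(-8)) - 264 = (3/2 + (1/2)*(-1/8)*(-9)) - 264 = (3/2 + 9/16) - 264 = 33/16 - 264 = -4191/16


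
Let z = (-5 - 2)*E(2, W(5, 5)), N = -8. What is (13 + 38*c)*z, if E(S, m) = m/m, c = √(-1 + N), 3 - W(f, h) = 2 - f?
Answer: -91 - 798*I ≈ -91.0 - 798.0*I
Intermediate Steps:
W(f, h) = 1 + f (W(f, h) = 3 - (2 - f) = 3 + (-2 + f) = 1 + f)
c = 3*I (c = √(-1 - 8) = √(-9) = 3*I ≈ 3.0*I)
E(S, m) = 1
z = -7 (z = (-5 - 2)*1 = -7*1 = -7)
(13 + 38*c)*z = (13 + 38*(3*I))*(-7) = (13 + 114*I)*(-7) = -91 - 798*I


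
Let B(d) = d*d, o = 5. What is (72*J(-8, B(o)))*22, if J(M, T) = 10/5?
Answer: 3168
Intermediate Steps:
B(d) = d²
J(M, T) = 2 (J(M, T) = 10*(⅕) = 2)
(72*J(-8, B(o)))*22 = (72*2)*22 = 144*22 = 3168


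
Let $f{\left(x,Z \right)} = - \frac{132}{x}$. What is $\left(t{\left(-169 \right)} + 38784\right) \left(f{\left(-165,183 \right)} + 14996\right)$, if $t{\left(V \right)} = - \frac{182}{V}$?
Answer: $\frac{2908260208}{5} \approx 5.8165 \cdot 10^{8}$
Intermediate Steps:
$\left(t{\left(-169 \right)} + 38784\right) \left(f{\left(-165,183 \right)} + 14996\right) = \left(- \frac{182}{-169} + 38784\right) \left(- \frac{132}{-165} + 14996\right) = \left(\left(-182\right) \left(- \frac{1}{169}\right) + 38784\right) \left(\left(-132\right) \left(- \frac{1}{165}\right) + 14996\right) = \left(\frac{14}{13} + 38784\right) \left(\frac{4}{5} + 14996\right) = \frac{504206}{13} \cdot \frac{74984}{5} = \frac{2908260208}{5}$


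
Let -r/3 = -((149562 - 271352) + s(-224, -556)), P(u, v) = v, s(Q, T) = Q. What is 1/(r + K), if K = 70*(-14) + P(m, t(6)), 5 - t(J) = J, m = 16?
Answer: -1/367023 ≈ -2.7246e-6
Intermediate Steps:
t(J) = 5 - J
r = -366042 (r = -(-3)*((149562 - 271352) - 224) = -(-3)*(-121790 - 224) = -(-3)*(-122014) = -3*122014 = -366042)
K = -981 (K = 70*(-14) + (5 - 1*6) = -980 + (5 - 6) = -980 - 1 = -981)
1/(r + K) = 1/(-366042 - 981) = 1/(-367023) = -1/367023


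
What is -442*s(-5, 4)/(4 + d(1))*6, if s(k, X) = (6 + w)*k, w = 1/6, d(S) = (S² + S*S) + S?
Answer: 81770/7 ≈ 11681.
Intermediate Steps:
d(S) = S + 2*S² (d(S) = (S² + S²) + S = 2*S² + S = S + 2*S²)
w = ⅙ ≈ 0.16667
s(k, X) = 37*k/6 (s(k, X) = (6 + ⅙)*k = 37*k/6)
-442*s(-5, 4)/(4 + d(1))*6 = -442*((37/6)*(-5))/(4 + 1*(1 + 2*1))*6 = -442*(-185/(6*(4 + 1*(1 + 2))))*6 = -442*(-185/(6*(4 + 1*3)))*6 = -442*(-185/(6*(4 + 3)))*6 = -442*(-185/6/7)*6 = -442*(-185/6*⅐)*6 = -(-40885)*6/21 = -442*(-185/7) = 81770/7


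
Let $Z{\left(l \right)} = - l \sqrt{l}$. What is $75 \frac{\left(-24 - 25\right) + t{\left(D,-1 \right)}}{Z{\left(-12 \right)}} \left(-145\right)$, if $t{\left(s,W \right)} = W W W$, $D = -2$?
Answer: $- \frac{90625 i \sqrt{3}}{12} \approx - 13081.0 i$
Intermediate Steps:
$t{\left(s,W \right)} = W^{3}$ ($t{\left(s,W \right)} = W^{2} W = W^{3}$)
$Z{\left(l \right)} = - l^{\frac{3}{2}}$
$75 \frac{\left(-24 - 25\right) + t{\left(D,-1 \right)}}{Z{\left(-12 \right)}} \left(-145\right) = 75 \frac{\left(-24 - 25\right) + \left(-1\right)^{3}}{\left(-1\right) \left(-12\right)^{\frac{3}{2}}} \left(-145\right) = 75 \frac{-49 - 1}{\left(-1\right) \left(- 24 i \sqrt{3}\right)} \left(-145\right) = 75 \left(- \frac{50}{24 i \sqrt{3}}\right) \left(-145\right) = 75 \left(- 50 \left(- \frac{i \sqrt{3}}{72}\right)\right) \left(-145\right) = 75 \frac{25 i \sqrt{3}}{36} \left(-145\right) = \frac{625 i \sqrt{3}}{12} \left(-145\right) = - \frac{90625 i \sqrt{3}}{12}$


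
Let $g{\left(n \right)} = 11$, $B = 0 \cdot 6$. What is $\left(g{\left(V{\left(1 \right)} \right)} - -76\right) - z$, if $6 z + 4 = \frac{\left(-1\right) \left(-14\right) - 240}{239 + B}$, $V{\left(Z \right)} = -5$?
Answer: $\frac{20990}{239} \approx 87.824$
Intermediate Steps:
$B = 0$
$z = - \frac{197}{239}$ ($z = - \frac{2}{3} + \frac{\left(\left(-1\right) \left(-14\right) - 240\right) \frac{1}{239 + 0}}{6} = - \frac{2}{3} + \frac{\left(14 - 240\right) \frac{1}{239}}{6} = - \frac{2}{3} + \frac{\left(-226\right) \frac{1}{239}}{6} = - \frac{2}{3} + \frac{1}{6} \left(- \frac{226}{239}\right) = - \frac{2}{3} - \frac{113}{717} = - \frac{197}{239} \approx -0.82427$)
$\left(g{\left(V{\left(1 \right)} \right)} - -76\right) - z = \left(11 - -76\right) - - \frac{197}{239} = \left(11 + 76\right) + \frac{197}{239} = 87 + \frac{197}{239} = \frac{20990}{239}$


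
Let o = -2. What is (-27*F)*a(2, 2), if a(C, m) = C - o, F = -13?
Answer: 1404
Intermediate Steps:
a(C, m) = 2 + C (a(C, m) = C - 1*(-2) = C + 2 = 2 + C)
(-27*F)*a(2, 2) = (-27*(-13))*(2 + 2) = 351*4 = 1404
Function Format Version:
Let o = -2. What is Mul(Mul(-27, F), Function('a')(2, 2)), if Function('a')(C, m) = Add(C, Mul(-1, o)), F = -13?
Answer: 1404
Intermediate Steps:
Function('a')(C, m) = Add(2, C) (Function('a')(C, m) = Add(C, Mul(-1, -2)) = Add(C, 2) = Add(2, C))
Mul(Mul(-27, F), Function('a')(2, 2)) = Mul(Mul(-27, -13), Add(2, 2)) = Mul(351, 4) = 1404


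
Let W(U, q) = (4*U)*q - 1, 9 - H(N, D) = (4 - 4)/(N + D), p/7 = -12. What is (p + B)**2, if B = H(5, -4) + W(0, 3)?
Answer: 5776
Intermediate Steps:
p = -84 (p = 7*(-12) = -84)
H(N, D) = 9 (H(N, D) = 9 - (4 - 4)/(N + D) = 9 - 0/(D + N) = 9 - 1*0 = 9 + 0 = 9)
W(U, q) = -1 + 4*U*q (W(U, q) = 4*U*q - 1 = -1 + 4*U*q)
B = 8 (B = 9 + (-1 + 4*0*3) = 9 + (-1 + 0) = 9 - 1 = 8)
(p + B)**2 = (-84 + 8)**2 = (-76)**2 = 5776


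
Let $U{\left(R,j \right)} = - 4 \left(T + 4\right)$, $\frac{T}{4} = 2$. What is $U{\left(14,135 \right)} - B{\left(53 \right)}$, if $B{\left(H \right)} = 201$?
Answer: $-249$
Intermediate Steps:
$T = 8$ ($T = 4 \cdot 2 = 8$)
$U{\left(R,j \right)} = -48$ ($U{\left(R,j \right)} = - 4 \left(8 + 4\right) = \left(-4\right) 12 = -48$)
$U{\left(14,135 \right)} - B{\left(53 \right)} = -48 - 201 = -249$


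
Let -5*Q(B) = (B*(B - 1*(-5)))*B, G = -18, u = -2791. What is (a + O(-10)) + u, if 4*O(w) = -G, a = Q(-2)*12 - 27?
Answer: -28423/10 ≈ -2842.3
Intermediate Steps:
Q(B) = -B**2*(5 + B)/5 (Q(B) = -B*(B - 1*(-5))*B/5 = -B*(B + 5)*B/5 = -B*(5 + B)*B/5 = -B**2*(5 + B)/5)
a = -279/5 (a = ((1/5)*(-2)**2*(-5 - 1*(-2)))*12 - 27 = ((1/5)*4*(-5 + 2))*12 - 27 = ((1/5)*4*(-3))*12 - 27 = -12/5*12 - 27 = -144/5 - 27 = -279/5 ≈ -55.800)
O(w) = 9/2 (O(w) = (-1*(-18))/4 = (1/4)*18 = 9/2)
(a + O(-10)) + u = (-279/5 + 9/2) - 2791 = -513/10 - 2791 = -28423/10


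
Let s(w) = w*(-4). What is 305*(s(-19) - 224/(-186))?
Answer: 2189900/93 ≈ 23547.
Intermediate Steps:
s(w) = -4*w
305*(s(-19) - 224/(-186)) = 305*(-4*(-19) - 224/(-186)) = 305*(76 - 224*(-1/186)) = 305*(76 + 112/93) = 305*(7180/93) = 2189900/93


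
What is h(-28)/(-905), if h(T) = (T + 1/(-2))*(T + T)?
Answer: -1596/905 ≈ -1.7635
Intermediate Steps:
h(T) = 2*T*(-½ + T) (h(T) = (T - ½)*(2*T) = (-½ + T)*(2*T) = 2*T*(-½ + T))
h(-28)/(-905) = -28*(-1 + 2*(-28))/(-905) = -28*(-1 - 56)*(-1/905) = -28*(-57)*(-1/905) = 1596*(-1/905) = -1596/905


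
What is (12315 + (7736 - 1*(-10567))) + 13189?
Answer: 43807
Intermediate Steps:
(12315 + (7736 - 1*(-10567))) + 13189 = (12315 + (7736 + 10567)) + 13189 = (12315 + 18303) + 13189 = 30618 + 13189 = 43807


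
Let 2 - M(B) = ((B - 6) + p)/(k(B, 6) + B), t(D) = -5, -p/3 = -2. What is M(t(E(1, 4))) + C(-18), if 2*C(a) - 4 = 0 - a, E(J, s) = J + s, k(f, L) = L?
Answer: 18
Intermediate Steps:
p = 6 (p = -3*(-2) = 6)
C(a) = 2 - a/2 (C(a) = 2 + (0 - a)/2 = 2 + (-a)/2 = 2 - a/2)
M(B) = 2 - B/(6 + B) (M(B) = 2 - ((B - 6) + 6)/(6 + B) = 2 - ((-6 + B) + 6)/(6 + B) = 2 - B/(6 + B))
M(t(E(1, 4))) + C(-18) = (12 - 5)/(6 - 5) + (2 - ½*(-18)) = 7/1 + (2 + 9) = 1*7 + 11 = 7 + 11 = 18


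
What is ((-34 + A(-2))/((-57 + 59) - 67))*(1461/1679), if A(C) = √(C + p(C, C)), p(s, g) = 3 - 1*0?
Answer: 48213/109135 ≈ 0.44177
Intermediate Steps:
p(s, g) = 3 (p(s, g) = 3 + 0 = 3)
A(C) = √(3 + C) (A(C) = √(C + 3) = √(3 + C))
((-34 + A(-2))/((-57 + 59) - 67))*(1461/1679) = ((-34 + √(3 - 2))/((-57 + 59) - 67))*(1461/1679) = ((-34 + √1)/(2 - 67))*(1461*(1/1679)) = ((-34 + 1)/(-65))*(1461/1679) = -33*(-1/65)*(1461/1679) = (33/65)*(1461/1679) = 48213/109135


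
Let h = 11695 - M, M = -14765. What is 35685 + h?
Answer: 62145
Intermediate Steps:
h = 26460 (h = 11695 - 1*(-14765) = 11695 + 14765 = 26460)
35685 + h = 35685 + 26460 = 62145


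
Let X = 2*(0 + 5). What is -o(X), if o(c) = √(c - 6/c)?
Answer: -√235/5 ≈ -3.0659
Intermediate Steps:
X = 10 (X = 2*5 = 10)
-o(X) = -√(10 - 6/10) = -√(10 - 6*⅒) = -√(10 - ⅗) = -√(47/5) = -√235/5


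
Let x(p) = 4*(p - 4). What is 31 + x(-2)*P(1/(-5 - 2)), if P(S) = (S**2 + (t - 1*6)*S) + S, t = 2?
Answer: 991/49 ≈ 20.224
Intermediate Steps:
x(p) = -16 + 4*p (x(p) = 4*(-4 + p) = -16 + 4*p)
P(S) = S**2 - 3*S (P(S) = (S**2 + (2 - 1*6)*S) + S = (S**2 + (2 - 6)*S) + S = (S**2 - 4*S) + S = S**2 - 3*S)
31 + x(-2)*P(1/(-5 - 2)) = 31 + (-16 + 4*(-2))*((-3 + 1/(-5 - 2))/(-5 - 2)) = 31 + (-16 - 8)*((-3 + 1/(-7))/(-7)) = 31 - (-24)*(-3 - 1/7)/7 = 31 - (-24)*(-22)/(7*7) = 31 - 24*22/49 = 31 - 528/49 = 991/49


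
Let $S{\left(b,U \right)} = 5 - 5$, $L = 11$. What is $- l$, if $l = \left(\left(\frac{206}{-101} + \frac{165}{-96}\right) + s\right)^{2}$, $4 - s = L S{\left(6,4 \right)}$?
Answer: $- \frac{609961}{10445824} \approx -0.058393$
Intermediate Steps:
$S{\left(b,U \right)} = 0$
$s = 4$ ($s = 4 - 11 \cdot 0 = 4 - 0 = 4 + 0 = 4$)
$l = \frac{609961}{10445824}$ ($l = \left(\left(\frac{206}{-101} + \frac{165}{-96}\right) + 4\right)^{2} = \left(\left(206 \left(- \frac{1}{101}\right) + 165 \left(- \frac{1}{96}\right)\right) + 4\right)^{2} = \left(\left(- \frac{206}{101} - \frac{55}{32}\right) + 4\right)^{2} = \left(- \frac{12147}{3232} + 4\right)^{2} = \left(\frac{781}{3232}\right)^{2} = \frac{609961}{10445824} \approx 0.058393$)
$- l = \left(-1\right) \frac{609961}{10445824} = - \frac{609961}{10445824}$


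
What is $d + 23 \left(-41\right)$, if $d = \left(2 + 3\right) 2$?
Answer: $-933$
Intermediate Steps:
$d = 10$ ($d = 5 \cdot 2 = 10$)
$d + 23 \left(-41\right) = 10 + 23 \left(-41\right) = 10 - 943 = -933$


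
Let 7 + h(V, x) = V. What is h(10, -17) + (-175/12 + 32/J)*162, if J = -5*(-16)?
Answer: -22947/10 ≈ -2294.7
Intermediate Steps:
J = 80
h(V, x) = -7 + V
h(10, -17) + (-175/12 + 32/J)*162 = (-7 + 10) + (-175/12 + 32/80)*162 = 3 + (-175*1/12 + 32*(1/80))*162 = 3 + (-175/12 + ⅖)*162 = 3 - 851/60*162 = 3 - 22977/10 = -22947/10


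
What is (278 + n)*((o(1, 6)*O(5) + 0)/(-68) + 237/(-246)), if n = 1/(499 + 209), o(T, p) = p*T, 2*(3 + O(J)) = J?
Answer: -504462475/1973904 ≈ -255.57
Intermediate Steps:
O(J) = -3 + J/2
o(T, p) = T*p
n = 1/708 ≈ 0.0014124
(278 + n)*((o(1, 6)*O(5) + 0)/(-68) + 237/(-246)) = (278 + 1/708)*(((1*6)*(-3 + (1/2)*5) + 0)/(-68) + 237/(-246)) = 196825*((6*(-3 + 5/2) + 0)*(-1/68) + 237*(-1/246))/708 = 196825*((6*(-1/2) + 0)*(-1/68) - 79/82)/708 = 196825*((-3 + 0)*(-1/68) - 79/82)/708 = 196825*(-3*(-1/68) - 79/82)/708 = 196825*(3/68 - 79/82)/708 = (196825/708)*(-2563/2788) = -504462475/1973904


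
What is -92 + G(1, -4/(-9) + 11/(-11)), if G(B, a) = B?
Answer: -91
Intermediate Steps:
-92 + G(1, -4/(-9) + 11/(-11)) = -92 + 1 = -91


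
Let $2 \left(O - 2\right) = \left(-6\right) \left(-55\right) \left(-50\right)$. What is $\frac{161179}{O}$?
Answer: $- \frac{161179}{8248} \approx -19.542$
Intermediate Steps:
$O = -8248$ ($O = 2 + \frac{\left(-6\right) \left(-55\right) \left(-50\right)}{2} = 2 + \frac{330 \left(-50\right)}{2} = 2 + \frac{1}{2} \left(-16500\right) = 2 - 8250 = -8248$)
$\frac{161179}{O} = \frac{161179}{-8248} = 161179 \left(- \frac{1}{8248}\right) = - \frac{161179}{8248}$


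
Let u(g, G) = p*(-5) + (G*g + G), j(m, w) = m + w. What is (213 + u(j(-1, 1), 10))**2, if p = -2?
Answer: 54289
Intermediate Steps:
u(g, G) = 10 + G + G*g (u(g, G) = -2*(-5) + (G*g + G) = 10 + (G + G*g) = 10 + G + G*g)
(213 + u(j(-1, 1), 10))**2 = (213 + (10 + 10 + 10*(-1 + 1)))**2 = (213 + (10 + 10 + 10*0))**2 = (213 + (10 + 10 + 0))**2 = (213 + 20)**2 = 233**2 = 54289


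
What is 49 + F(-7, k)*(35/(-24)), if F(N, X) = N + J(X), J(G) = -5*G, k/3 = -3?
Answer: -77/12 ≈ -6.4167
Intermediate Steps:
k = -9 (k = 3*(-3) = -9)
F(N, X) = N - 5*X
49 + F(-7, k)*(35/(-24)) = 49 + (-7 - 5*(-9))*(35/(-24)) = 49 + (-7 + 45)*(35*(-1/24)) = 49 + 38*(-35/24) = 49 - 665/12 = -77/12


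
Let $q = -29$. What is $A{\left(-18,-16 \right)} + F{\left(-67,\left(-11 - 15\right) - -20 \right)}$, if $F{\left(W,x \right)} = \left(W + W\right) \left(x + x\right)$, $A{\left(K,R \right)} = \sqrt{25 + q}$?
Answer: $1608 + 2 i \approx 1608.0 + 2.0 i$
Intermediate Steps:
$A{\left(K,R \right)} = 2 i$ ($A{\left(K,R \right)} = \sqrt{25 - 29} = \sqrt{-4} = 2 i$)
$F{\left(W,x \right)} = 4 W x$ ($F{\left(W,x \right)} = 2 W 2 x = 4 W x$)
$A{\left(-18,-16 \right)} + F{\left(-67,\left(-11 - 15\right) - -20 \right)} = 2 i + 4 \left(-67\right) \left(\left(-11 - 15\right) - -20\right) = 2 i + 4 \left(-67\right) \left(\left(-11 - 15\right) + 20\right) = 2 i + 4 \left(-67\right) \left(-26 + 20\right) = 2 i + 4 \left(-67\right) \left(-6\right) = 2 i + 1608 = 1608 + 2 i$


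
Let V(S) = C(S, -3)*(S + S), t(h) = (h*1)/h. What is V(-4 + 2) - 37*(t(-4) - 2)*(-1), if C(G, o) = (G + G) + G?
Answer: -13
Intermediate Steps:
C(G, o) = 3*G (C(G, o) = 2*G + G = 3*G)
t(h) = 1 (t(h) = h/h = 1)
V(S) = 6*S² (V(S) = (3*S)*(S + S) = (3*S)*(2*S) = 6*S²)
V(-4 + 2) - 37*(t(-4) - 2)*(-1) = 6*(-4 + 2)² - 37*(1 - 2)*(-1) = 6*(-2)² - (-37)*(-1) = 6*4 - 37*1 = 24 - 37 = -13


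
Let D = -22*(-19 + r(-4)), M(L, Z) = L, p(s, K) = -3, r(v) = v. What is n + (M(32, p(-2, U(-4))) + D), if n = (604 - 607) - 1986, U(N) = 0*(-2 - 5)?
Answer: -1451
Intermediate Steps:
U(N) = 0 (U(N) = 0*(-7) = 0)
D = 506 (D = -22*(-19 - 4) = -22*(-23) = 506)
n = -1989 (n = -3 - 1986 = -1989)
n + (M(32, p(-2, U(-4))) + D) = -1989 + (32 + 506) = -1989 + 538 = -1451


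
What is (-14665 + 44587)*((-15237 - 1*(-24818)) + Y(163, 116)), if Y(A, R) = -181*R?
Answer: -341559630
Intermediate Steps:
(-14665 + 44587)*((-15237 - 1*(-24818)) + Y(163, 116)) = (-14665 + 44587)*((-15237 - 1*(-24818)) - 181*116) = 29922*((-15237 + 24818) - 20996) = 29922*(9581 - 20996) = 29922*(-11415) = -341559630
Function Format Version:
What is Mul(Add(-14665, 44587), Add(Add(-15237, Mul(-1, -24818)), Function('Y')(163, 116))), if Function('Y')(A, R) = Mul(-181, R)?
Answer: -341559630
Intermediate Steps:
Mul(Add(-14665, 44587), Add(Add(-15237, Mul(-1, -24818)), Function('Y')(163, 116))) = Mul(Add(-14665, 44587), Add(Add(-15237, Mul(-1, -24818)), Mul(-181, 116))) = Mul(29922, Add(Add(-15237, 24818), -20996)) = Mul(29922, Add(9581, -20996)) = Mul(29922, -11415) = -341559630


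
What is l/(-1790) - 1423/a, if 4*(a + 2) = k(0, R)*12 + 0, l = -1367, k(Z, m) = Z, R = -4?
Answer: 637476/895 ≈ 712.26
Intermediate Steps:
a = -2 (a = -2 + (0*12 + 0)/4 = -2 + (0 + 0)/4 = -2 + (¼)*0 = -2 + 0 = -2)
l/(-1790) - 1423/a = -1367/(-1790) - 1423/(-2) = -1367*(-1/1790) - 1423*(-½) = 1367/1790 + 1423/2 = 637476/895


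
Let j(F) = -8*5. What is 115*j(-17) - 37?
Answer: -4637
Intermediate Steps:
j(F) = -40
115*j(-17) - 37 = 115*(-40) - 37 = -4600 - 37 = -4637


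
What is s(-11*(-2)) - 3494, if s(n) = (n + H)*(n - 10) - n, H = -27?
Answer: -3576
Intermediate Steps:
s(n) = -n + (-27 + n)*(-10 + n) (s(n) = (n - 27)*(n - 10) - n = (-27 + n)*(-10 + n) - n = -n + (-27 + n)*(-10 + n))
s(-11*(-2)) - 3494 = (270 + (-11*(-2))² - (-418)*(-2)) - 3494 = (270 + 22² - 38*22) - 3494 = (270 + 484 - 836) - 3494 = -82 - 3494 = -3576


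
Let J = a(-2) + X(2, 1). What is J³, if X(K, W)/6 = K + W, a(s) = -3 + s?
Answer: 2197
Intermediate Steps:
X(K, W) = 6*K + 6*W (X(K, W) = 6*(K + W) = 6*K + 6*W)
J = 13 (J = (-3 - 2) + (6*2 + 6*1) = -5 + (12 + 6) = -5 + 18 = 13)
J³ = 13³ = 2197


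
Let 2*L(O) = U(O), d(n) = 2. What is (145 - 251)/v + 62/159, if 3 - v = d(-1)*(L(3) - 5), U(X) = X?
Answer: -8117/795 ≈ -10.210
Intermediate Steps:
L(O) = O/2
v = 10 (v = 3 - 2*((1/2)*3 - 5) = 3 - 2*(3/2 - 5) = 3 - 2*(-7)/2 = 3 - 1*(-7) = 3 + 7 = 10)
(145 - 251)/v + 62/159 = (145 - 251)/10 + 62/159 = -106*1/10 + 62*(1/159) = -53/5 + 62/159 = -8117/795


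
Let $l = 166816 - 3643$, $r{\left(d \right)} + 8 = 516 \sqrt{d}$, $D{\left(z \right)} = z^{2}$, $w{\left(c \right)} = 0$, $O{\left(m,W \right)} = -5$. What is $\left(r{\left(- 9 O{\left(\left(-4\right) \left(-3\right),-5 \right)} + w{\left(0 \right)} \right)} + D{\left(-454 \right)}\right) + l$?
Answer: $369281 + 1548 \sqrt{5} \approx 3.7274 \cdot 10^{5}$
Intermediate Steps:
$r{\left(d \right)} = -8 + 516 \sqrt{d}$
$l = 163173$ ($l = 166816 - 3643 = 163173$)
$\left(r{\left(- 9 O{\left(\left(-4\right) \left(-3\right),-5 \right)} + w{\left(0 \right)} \right)} + D{\left(-454 \right)}\right) + l = \left(\left(-8 + 516 \sqrt{\left(-9\right) \left(-5\right) + 0}\right) + \left(-454\right)^{2}\right) + 163173 = \left(\left(-8 + 516 \sqrt{45 + 0}\right) + 206116\right) + 163173 = \left(\left(-8 + 516 \sqrt{45}\right) + 206116\right) + 163173 = \left(\left(-8 + 516 \cdot 3 \sqrt{5}\right) + 206116\right) + 163173 = \left(\left(-8 + 1548 \sqrt{5}\right) + 206116\right) + 163173 = \left(206108 + 1548 \sqrt{5}\right) + 163173 = 369281 + 1548 \sqrt{5}$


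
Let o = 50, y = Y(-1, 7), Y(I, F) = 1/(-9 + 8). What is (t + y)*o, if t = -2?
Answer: -150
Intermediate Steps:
Y(I, F) = -1 (Y(I, F) = 1/(-1) = -1)
y = -1
(t + y)*o = (-2 - 1)*50 = -3*50 = -150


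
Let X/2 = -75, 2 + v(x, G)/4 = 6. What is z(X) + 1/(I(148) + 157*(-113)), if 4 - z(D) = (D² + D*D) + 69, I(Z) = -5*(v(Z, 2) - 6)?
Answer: -801751416/17791 ≈ -45065.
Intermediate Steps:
v(x, G) = 16 (v(x, G) = -8 + 4*6 = -8 + 24 = 16)
I(Z) = -50 (I(Z) = -5*(16 - 6) = -5*10 = -50)
X = -150 (X = 2*(-75) = -150)
z(D) = -65 - 2*D² (z(D) = 4 - ((D² + D*D) + 69) = 4 - ((D² + D²) + 69) = 4 - (2*D² + 69) = 4 - (69 + 2*D²) = 4 + (-69 - 2*D²) = -65 - 2*D²)
z(X) + 1/(I(148) + 157*(-113)) = (-65 - 2*(-150)²) + 1/(-50 + 157*(-113)) = (-65 - 2*22500) + 1/(-50 - 17741) = (-65 - 45000) + 1/(-17791) = -45065 - 1/17791 = -801751416/17791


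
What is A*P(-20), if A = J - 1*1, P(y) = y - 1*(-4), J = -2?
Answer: 48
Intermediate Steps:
P(y) = 4 + y (P(y) = y + 4 = 4 + y)
A = -3 (A = -2 - 1*1 = -2 - 1 = -3)
A*P(-20) = -3*(4 - 20) = -3*(-16) = 48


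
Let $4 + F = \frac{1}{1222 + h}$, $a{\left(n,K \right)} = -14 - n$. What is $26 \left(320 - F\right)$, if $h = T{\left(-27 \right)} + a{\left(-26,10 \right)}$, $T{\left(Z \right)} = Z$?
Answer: $\frac{10167742}{1207} \approx 8424.0$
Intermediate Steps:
$h = -15$ ($h = -27 - -12 = -27 + \left(-14 + 26\right) = -27 + 12 = -15$)
$F = - \frac{4827}{1207}$ ($F = -4 + \frac{1}{1222 - 15} = -4 + \frac{1}{1207} = - \frac{4827}{1207} \approx -3.9992$)
$26 \left(320 - F\right) = 26 \left(320 - - \frac{4827}{1207}\right) = 26 \left(320 + \frac{4827}{1207}\right) = 26 \cdot \frac{391067}{1207} = \frac{10167742}{1207}$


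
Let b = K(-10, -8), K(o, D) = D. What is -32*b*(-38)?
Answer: -9728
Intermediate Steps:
b = -8
-32*b*(-38) = -32*(-8)*(-38) = 256*(-38) = -9728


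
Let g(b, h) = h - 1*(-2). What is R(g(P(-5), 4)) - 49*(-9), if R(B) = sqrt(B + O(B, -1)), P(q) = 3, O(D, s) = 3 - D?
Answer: 441 + sqrt(3) ≈ 442.73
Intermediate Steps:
g(b, h) = 2 + h (g(b, h) = h + 2 = 2 + h)
R(B) = sqrt(3) (R(B) = sqrt(B + (3 - B)) = sqrt(3))
R(g(P(-5), 4)) - 49*(-9) = sqrt(3) - 49*(-9) = sqrt(3) + 441 = 441 + sqrt(3)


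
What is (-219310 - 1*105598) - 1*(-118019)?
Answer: -206889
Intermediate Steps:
(-219310 - 1*105598) - 1*(-118019) = (-219310 - 105598) + 118019 = -324908 + 118019 = -206889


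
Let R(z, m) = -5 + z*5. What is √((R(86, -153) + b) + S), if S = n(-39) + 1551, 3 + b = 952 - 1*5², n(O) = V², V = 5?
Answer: 15*√13 ≈ 54.083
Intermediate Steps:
n(O) = 25 (n(O) = 5² = 25)
R(z, m) = -5 + 5*z
b = 924 (b = -3 + (952 - 1*5²) = -3 + (952 - 1*25) = -3 + (952 - 25) = -3 + 927 = 924)
S = 1576 (S = 25 + 1551 = 1576)
√((R(86, -153) + b) + S) = √(((-5 + 5*86) + 924) + 1576) = √(((-5 + 430) + 924) + 1576) = √((425 + 924) + 1576) = √(1349 + 1576) = √2925 = 15*√13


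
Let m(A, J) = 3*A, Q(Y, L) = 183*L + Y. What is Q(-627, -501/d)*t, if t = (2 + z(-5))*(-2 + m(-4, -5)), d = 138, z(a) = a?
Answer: -1247463/23 ≈ -54238.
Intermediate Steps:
Q(Y, L) = Y + 183*L
t = 42 (t = (2 - 5)*(-2 + 3*(-4)) = -3*(-2 - 12) = -3*(-14) = 42)
Q(-627, -501/d)*t = (-627 + 183*(-501/138))*42 = (-627 + 183*(-501*1/138))*42 = (-627 + 183*(-167/46))*42 = (-627 - 30561/46)*42 = -59403/46*42 = -1247463/23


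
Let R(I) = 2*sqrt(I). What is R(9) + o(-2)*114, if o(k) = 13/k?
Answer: -735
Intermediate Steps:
R(9) + o(-2)*114 = 2*sqrt(9) + (13/(-2))*114 = 2*3 + (13*(-1/2))*114 = 6 - 13/2*114 = 6 - 741 = -735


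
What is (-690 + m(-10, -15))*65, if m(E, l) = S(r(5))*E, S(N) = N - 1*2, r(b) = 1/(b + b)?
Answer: -43615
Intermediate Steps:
r(b) = 1/(2*b)
S(N) = -2 + N (S(N) = N - 2 = -2 + N)
m(E, l) = -19*E/10 (m(E, l) = (-2 + (½)/5)*E = (-2 + (½)*(⅕))*E = (-2 + ⅒)*E = -19*E/10)
(-690 + m(-10, -15))*65 = (-690 - 19/10*(-10))*65 = (-690 + 19)*65 = -671*65 = -43615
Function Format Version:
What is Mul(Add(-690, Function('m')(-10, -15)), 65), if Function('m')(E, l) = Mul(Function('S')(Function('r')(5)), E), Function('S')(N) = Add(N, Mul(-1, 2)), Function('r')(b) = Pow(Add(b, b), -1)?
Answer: -43615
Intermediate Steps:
Function('r')(b) = Mul(Rational(1, 2), Pow(b, -1)) (Function('r')(b) = Pow(Mul(2, b), -1) = Mul(Rational(1, 2), Pow(b, -1)))
Function('S')(N) = Add(-2, N) (Function('S')(N) = Add(N, -2) = Add(-2, N))
Function('m')(E, l) = Mul(Rational(-19, 10), E) (Function('m')(E, l) = Mul(Add(-2, Mul(Rational(1, 2), Pow(5, -1))), E) = Mul(Add(-2, Mul(Rational(1, 2), Rational(1, 5))), E) = Mul(Add(-2, Rational(1, 10)), E) = Mul(Rational(-19, 10), E))
Mul(Add(-690, Function('m')(-10, -15)), 65) = Mul(Add(-690, Mul(Rational(-19, 10), -10)), 65) = Mul(Add(-690, 19), 65) = Mul(-671, 65) = -43615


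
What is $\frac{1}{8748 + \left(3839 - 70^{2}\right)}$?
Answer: $\frac{1}{7687} \approx 0.00013009$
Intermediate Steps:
$\frac{1}{8748 + \left(3839 - 70^{2}\right)} = \frac{1}{8748 + \left(3839 - 4900\right)} = \frac{1}{8748 - 1061} = \frac{1}{7687}$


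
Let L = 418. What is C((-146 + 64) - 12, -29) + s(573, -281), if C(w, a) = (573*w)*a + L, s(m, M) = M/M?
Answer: 1562417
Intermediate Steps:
s(m, M) = 1
C(w, a) = 418 + 573*a*w (C(w, a) = (573*w)*a + 418 = 573*a*w + 418 = 418 + 573*a*w)
C((-146 + 64) - 12, -29) + s(573, -281) = (418 + 573*(-29)*((-146 + 64) - 12)) + 1 = (418 + 573*(-29)*(-82 - 12)) + 1 = (418 + 573*(-29)*(-94)) + 1 = (418 + 1561998) + 1 = 1562416 + 1 = 1562417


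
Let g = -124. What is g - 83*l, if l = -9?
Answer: 623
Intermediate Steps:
g - 83*l = -124 - 83*(-9) = -124 + 747 = 623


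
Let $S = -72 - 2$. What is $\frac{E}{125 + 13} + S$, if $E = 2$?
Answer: $- \frac{5105}{69} \approx -73.985$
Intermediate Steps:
$S = -74$
$\frac{E}{125 + 13} + S = \frac{2}{125 + 13} - 74 = \frac{2}{138} - 74 = 2 \cdot \frac{1}{138} - 74 = \frac{1}{69} - 74 = - \frac{5105}{69}$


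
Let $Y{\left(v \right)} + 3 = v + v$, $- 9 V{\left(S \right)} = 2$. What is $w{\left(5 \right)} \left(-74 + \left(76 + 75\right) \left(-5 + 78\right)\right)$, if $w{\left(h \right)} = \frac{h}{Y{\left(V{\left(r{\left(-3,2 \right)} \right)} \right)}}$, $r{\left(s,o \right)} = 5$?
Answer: $- \frac{492705}{31} \approx -15894.0$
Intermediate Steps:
$V{\left(S \right)} = - \frac{2}{9}$ ($V{\left(S \right)} = \left(- \frac{1}{9}\right) 2 = - \frac{2}{9}$)
$Y{\left(v \right)} = -3 + 2 v$ ($Y{\left(v \right)} = -3 + \left(v + v\right) = -3 + 2 v$)
$w{\left(h \right)} = - \frac{9 h}{31}$ ($w{\left(h \right)} = \frac{h}{-3 + 2 \left(- \frac{2}{9}\right)} = \frac{h}{-3 - \frac{4}{9}} = \frac{h}{- \frac{31}{9}} = h \left(- \frac{9}{31}\right) = - \frac{9 h}{31}$)
$w{\left(5 \right)} \left(-74 + \left(76 + 75\right) \left(-5 + 78\right)\right) = \left(- \frac{9}{31}\right) 5 \left(-74 + \left(76 + 75\right) \left(-5 + 78\right)\right) = - \frac{45 \left(-74 + 151 \cdot 73\right)}{31} = - \frac{45 \left(-74 + 11023\right)}{31} = \left(- \frac{45}{31}\right) 10949 = - \frac{492705}{31}$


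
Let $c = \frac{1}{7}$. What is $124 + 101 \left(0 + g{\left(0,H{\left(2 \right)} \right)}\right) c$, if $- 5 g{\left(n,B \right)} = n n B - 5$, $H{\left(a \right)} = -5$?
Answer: $\frac{969}{7} \approx 138.43$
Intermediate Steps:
$c = \frac{1}{7} \approx 0.14286$
$g{\left(n,B \right)} = 1 - \frac{B n^{2}}{5}$ ($g{\left(n,B \right)} = - \frac{n n B - 5}{5} = - \frac{n^{2} B - 5}{5} = - \frac{B n^{2} - 5}{5} = - \frac{-5 + B n^{2}}{5} = 1 - \frac{B n^{2}}{5}$)
$124 + 101 \left(0 + g{\left(0,H{\left(2 \right)} \right)}\right) c = 124 + 101 \left(0 + \left(1 - - 0^{2}\right)\right) \frac{1}{7} = 124 + 101 \left(0 + \left(1 - \left(-1\right) 0\right)\right) \frac{1}{7} = 124 + 101 \left(0 + \left(1 + 0\right)\right) \frac{1}{7} = 124 + 101 \left(0 + 1\right) \frac{1}{7} = 124 + 101 \cdot 1 \cdot \frac{1}{7} = 124 + 101 \cdot \frac{1}{7} = 124 + \frac{101}{7} = \frac{969}{7}$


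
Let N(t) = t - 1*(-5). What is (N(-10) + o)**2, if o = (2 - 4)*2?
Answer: 81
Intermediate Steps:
o = -4 (o = -2*2 = -4)
N(t) = 5 + t (N(t) = t + 5 = 5 + t)
(N(-10) + o)**2 = ((5 - 10) - 4)**2 = (-5 - 4)**2 = (-9)**2 = 81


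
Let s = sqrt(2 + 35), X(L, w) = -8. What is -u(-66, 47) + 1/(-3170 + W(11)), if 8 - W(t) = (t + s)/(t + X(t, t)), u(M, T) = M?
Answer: 1984235887/30064324 + sqrt(37)/30064324 ≈ 66.000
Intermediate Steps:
s = sqrt(37) ≈ 6.0828
W(t) = 8 - (t + sqrt(37))/(-8 + t) (W(t) = 8 - (t + sqrt(37))/(t - 8) = 8 - (t + sqrt(37))/(-8 + t))
-u(-66, 47) + 1/(-3170 + W(11)) = -1*(-66) + 1/(-3170 + (-64 - sqrt(37) + 7*11)/(-8 + 11)) = 66 + 1/(-3170 + (-64 - sqrt(37) + 77)/3) = 66 + 1/(-3170 + (13 - sqrt(37))/3) = 66 + 1/(-3170 + (13/3 - sqrt(37)/3)) = 66 + 1/(-9497/3 - sqrt(37)/3)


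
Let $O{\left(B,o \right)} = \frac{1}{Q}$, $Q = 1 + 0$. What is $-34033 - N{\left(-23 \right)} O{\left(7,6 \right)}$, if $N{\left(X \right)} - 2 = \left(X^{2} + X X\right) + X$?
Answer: $-35070$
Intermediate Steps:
$N{\left(X \right)} = 2 + X + 2 X^{2}$ ($N{\left(X \right)} = 2 + \left(\left(X^{2} + X X\right) + X\right) = 2 + \left(\left(X^{2} + X^{2}\right) + X\right) = 2 + \left(2 X^{2} + X\right) = 2 + \left(X + 2 X^{2}\right) = 2 + X + 2 X^{2}$)
$Q = 1$
$O{\left(B,o \right)} = 1$ ($O{\left(B,o \right)} = 1^{-1} = 1$)
$-34033 - N{\left(-23 \right)} O{\left(7,6 \right)} = -34033 - \left(2 - 23 + 2 \left(-23\right)^{2}\right) 1 = -34033 - \left(2 - 23 + 2 \cdot 529\right) 1 = -34033 - \left(2 - 23 + 1058\right) 1 = -34033 - 1037 \cdot 1 = -34033 - 1037 = -35070$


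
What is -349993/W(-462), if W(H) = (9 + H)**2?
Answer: -349993/205209 ≈ -1.7055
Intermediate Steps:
-349993/W(-462) = -349993/(9 - 462)**2 = -349993/((-453)**2) = -349993/205209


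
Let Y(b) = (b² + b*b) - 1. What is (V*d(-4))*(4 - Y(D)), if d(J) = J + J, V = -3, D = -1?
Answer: 72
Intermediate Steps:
Y(b) = -1 + 2*b² (Y(b) = (b² + b²) - 1 = 2*b² - 1 = -1 + 2*b²)
d(J) = 2*J
(V*d(-4))*(4 - Y(D)) = (-6*(-4))*(4 - (-1 + 2*(-1)²)) = (-3*(-8))*(4 - (-1 + 2*1)) = 24*(4 - (-1 + 2)) = 24*(4 - 1*1) = 24*(4 - 1) = 24*3 = 72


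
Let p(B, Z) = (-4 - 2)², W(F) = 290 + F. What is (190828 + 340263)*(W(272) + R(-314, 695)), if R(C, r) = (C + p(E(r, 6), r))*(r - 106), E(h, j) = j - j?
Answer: -86663429380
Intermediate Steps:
E(h, j) = 0
p(B, Z) = 36 (p(B, Z) = (-6)² = 36)
R(C, r) = (-106 + r)*(36 + C) (R(C, r) = (C + 36)*(r - 106) = (36 + C)*(-106 + r) = (-106 + r)*(36 + C))
(190828 + 340263)*(W(272) + R(-314, 695)) = (190828 + 340263)*((290 + 272) + (-3816 - 106*(-314) + 36*695 - 314*695)) = 531091*(562 + (-3816 + 33284 + 25020 - 218230)) = 531091*(562 - 163742) = 531091*(-163180) = -86663429380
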